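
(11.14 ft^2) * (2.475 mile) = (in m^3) 1 ft^2 = 0.09290304 m^2, so 11.14 ft^2 = 11.14 * 0.09290304 = 1.0349399 m^2. 1 mile = 1609.344 m, so 2.475 mile = 2.475 * 1609.344 = 3983.1264 m. Combine: 1.0349399 m^2 * 3983.1264 m = 4122.2963 m^3. Result: 4122.2963 m^3 ≈ 4122 m^3 (4 s.f.). Final answer: 4122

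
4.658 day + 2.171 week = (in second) 1 day = 86400 s, so 4.658 day = 4.658 * 86400 = 402451.2 s. 1 week = 604800 s, so 2.171 week = 2.171 * 604800 = 1313020.8 s. Sum: 402451.2 + 1313020.8 = 1715472 s. 1715472 s = 1715472 second ≈ 1.715e+06 second (4 s.f.). Final answer: 1.715e+06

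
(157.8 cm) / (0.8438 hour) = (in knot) 0.00101. Check: 1 cm = 0.01 m, so 157.8 cm = 157.8 * 0.01 = 1.578 m. 1 hour = 3600 s, so 0.8438 hour = 0.8438 * 3600 = 3037.68 s. Combine: 1.578 m / 3037.68 s = 0.00051947539 m/s. 1 knot = 0.51444444 m/s, so 0.00051947539 m/s = 0.00051947539 / 0.51444444 = 0.0010097794 knot ≈ 0.00101 knot (4 s.f.).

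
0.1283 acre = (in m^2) 1 acre = 4046.8564 m^2, so 0.1283 acre = 0.1283 * 4046.8564 = 519.21168 m^2. Result: 519.21168 m^2 ≈ 519.2 m^2 (4 s.f.). Final answer: 519.2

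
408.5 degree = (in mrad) 1 degree = 0.017453293 rad, so 408.5 degree = 408.5 * 0.017453293 = 7.12967 rad. 1 mrad = 0.001 rad, so 7.12967 rad = 7.12967 / 0.001 = 7129.67 mrad ≈ 7130 mrad (4 s.f.). Final answer: 7130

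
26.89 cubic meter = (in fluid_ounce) 9.093e+05. Check: 26.89 cubic meter = 26.89 m^3. 1 fluid_ounce = 2.957353e-05 m^3, so 26.89 m^3 = 26.89 / 2.957353e-05 = 909259.07 fluid_ounce ≈ 9.093e+05 fluid_ounce (4 s.f.).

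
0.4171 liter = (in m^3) 1 liter = 0.001 m^3, so 0.4171 liter = 0.4171 * 0.001 = 0.0004171 m^3. Result: 0.0004171 m^3. Final answer: 0.0004171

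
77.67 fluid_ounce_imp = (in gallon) 1 fluid_ounce_imp = 2.8413063e-05 m^3, so 77.67 fluid_ounce_imp = 77.67 * 2.8413063e-05 = 0.0022068426 m^3. 1 gallon = 0.0037854118 m^3, so 0.0022068426 m^3 = 0.0022068426 / 0.0037854118 = 0.58298613 gallon ≈ 0.583 gallon (4 s.f.). Final answer: 0.583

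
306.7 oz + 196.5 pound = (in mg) 1 oz = 0.028349523 kg, so 306.7 oz = 306.7 * 0.028349523 = 8.6947987 kg. 1 pound = 0.45359237 kg, so 196.5 pound = 196.5 * 0.45359237 = 89.130901 kg. Sum: 8.6947987 + 89.130901 = 97.825699 kg. 1 mg = 1e-06 kg, so 97.825699 kg = 97.825699 / 1e-06 = 97825699 mg ≈ 9.783e+07 mg (4 s.f.). Final answer: 9.783e+07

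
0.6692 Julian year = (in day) 1 Julian year = 31557600 s, so 0.6692 Julian year = 0.6692 * 31557600 = 21118346 s. 1 day = 86400 s, so 21118346 s = 21118346 / 86400 = 244.4253 day ≈ 244.4 day (4 s.f.). Final answer: 244.4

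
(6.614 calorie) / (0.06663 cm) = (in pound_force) 9337. Check: 1 calorie = 4.184 J, so 6.614 calorie = 6.614 * 4.184 = 27.672976 J. 1 cm = 0.01 m, so 0.06663 cm = 0.06663 * 0.01 = 0.0006663 m. Combine: 27.672976 J / 0.0006663 m = 41532.307 N. 1 pound_force = 4.4482216 N, so 41532.307 N = 41532.307 / 4.4482216 = 9336.834 pound_force ≈ 9337 pound_force (4 s.f.).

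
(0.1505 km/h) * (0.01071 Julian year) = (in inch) 1 km/h = 0.27777778 m/s, so 0.1505 km/h = 0.1505 * 0.27777778 = 0.041805556 m/s. 1 Julian year = 31557600 s, so 0.01071 Julian year = 0.01071 * 31557600 = 337981.9 s. Combine: 0.041805556 m/s * 337981.9 s = 14129.521 m. 1 inch = 0.0254 m, so 14129.521 m = 14129.521 / 0.0254 = 556280.35 inch ≈ 5.563e+05 inch (4 s.f.). Final answer: 5.563e+05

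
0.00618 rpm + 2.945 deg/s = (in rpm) 1 rpm = 0.10471976 rad/s, so 0.00618 rpm = 0.00618 * 0.10471976 = 0.00064716809 rad/s. 1 deg/s = 0.017453293 rad/s, so 2.945 deg/s = 2.945 * 0.017453293 = 0.051399946 rad/s. Sum: 0.00064716809 + 0.051399946 = 0.052047115 rad/s. 1 rpm = 0.10471976 rad/s, so 0.052047115 rad/s = 0.052047115 / 0.10471976 = 0.49701333 rpm ≈ 0.497 rpm (4 s.f.). Final answer: 0.497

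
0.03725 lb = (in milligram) 1 lb = 0.45359237 kg, so 0.03725 lb = 0.03725 * 0.45359237 = 0.016896316 kg. 1 milligram = 1e-06 kg, so 0.016896316 kg = 0.016896316 / 1e-06 = 16896.316 milligram ≈ 1.69e+04 milligram (4 s.f.). Final answer: 1.69e+04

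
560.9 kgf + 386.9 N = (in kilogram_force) 600.4. Check: 1 kgf = 9.80665 N, so 560.9 kgf = 560.9 * 9.80665 = 5500.55 N. 386.9 N is already in N. Sum: 5500.55 + 386.9 = 5887.45 N. 1 kilogram_force = 9.80665 N, so 5887.45 N = 5887.45 / 9.80665 = 600.35282 kilogram_force ≈ 600.4 kilogram_force (4 s.f.).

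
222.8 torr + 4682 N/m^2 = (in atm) 0.3394. Check: 1 torr = 133.32237 Pa, so 222.8 torr = 222.8 * 133.32237 = 29704.224 Pa. 4682 N/m^2 = 4682 Pa. Sum: 29704.224 + 4682 = 34386.224 Pa. 1 atm = 101325 Pa, so 34386.224 Pa = 34386.224 / 101325 = 0.33936564 atm ≈ 0.3394 atm (4 s.f.).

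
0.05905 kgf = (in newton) 0.5791. Check: 1 kgf = 9.80665 N, so 0.05905 kgf = 0.05905 * 9.80665 = 0.57908268 N. 0.57908268 N = 0.57908268 newton ≈ 0.5791 newton (4 s.f.).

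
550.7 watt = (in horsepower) 550.7 watt = 550.7 W. 1 horsepower = 745.69987 W, so 550.7 W = 550.7 / 745.69987 = 0.73850086 horsepower ≈ 0.7385 horsepower (4 s.f.). Final answer: 0.7385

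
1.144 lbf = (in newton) 1 lbf = 4.4482216 N, so 1.144 lbf = 1.144 * 4.4482216 = 5.0887655 N. 5.0887655 N = 5.0887655 newton ≈ 5.089 newton (4 s.f.). Final answer: 5.089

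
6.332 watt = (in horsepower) 0.008491. Check: 6.332 watt = 6.332 W. 1 horsepower = 745.69987 W, so 6.332 W = 6.332 / 745.69987 = 0.0084913519 horsepower ≈ 0.008491 horsepower (4 s.f.).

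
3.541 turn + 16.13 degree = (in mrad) 2.253e+04. Check: 1 turn = 6.2831853 rad, so 3.541 turn = 3.541 * 6.2831853 = 22.248759 rad. 1 degree = 0.017453293 rad, so 16.13 degree = 16.13 * 0.017453293 = 0.28152161 rad. Sum: 22.248759 + 0.28152161 = 22.530281 rad. 1 mrad = 0.001 rad, so 22.530281 rad = 22.530281 / 0.001 = 22530.281 mrad ≈ 2.253e+04 mrad (4 s.f.).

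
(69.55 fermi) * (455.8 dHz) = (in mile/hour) 7.091e-12. Check: 1 fermi = 1e-15 m, so 69.55 fermi = 69.55 * 1e-15 = 6.955e-14 m. 1 dHz = 0.1 Hz, so 455.8 dHz = 455.8 * 0.1 = 45.58 Hz. Combine: 6.955e-14 m * 45.58 Hz = 3.170089e-12 m/s. 1 mile/hour = 0.44704 m/s, so 3.170089e-12 m/s = 3.170089e-12 / 0.44704 = 7.0912871e-12 mile/hour ≈ 7.091e-12 mile/hour (4 s.f.).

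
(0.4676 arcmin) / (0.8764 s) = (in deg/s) 0.008892. Check: 1 arcmin = 0.00029088821 rad, so 0.4676 arcmin = 0.4676 * 0.00029088821 = 0.00013601933 rad. 0.8764 s is already in s. Combine: 0.00013601933 rad / 0.8764 s = 0.00015520233 rad/s. 1 deg/s = 0.017453293 rad/s, so 0.00015520233 rad/s = 0.00015520233 / 0.017453293 = 0.0088924388 deg/s ≈ 0.008892 deg/s (4 s.f.).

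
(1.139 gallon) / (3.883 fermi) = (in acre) 2.744e+08. Check: 1 gallon = 0.0037854118 m^3, so 1.139 gallon = 1.139 * 0.0037854118 = 0.004311584 m^3. 1 fermi = 1e-15 m, so 3.883 fermi = 3.883 * 1e-15 = 3.883e-15 m. Combine: 0.004311584 m^3 / 3.883e-15 m = 1.1103745e+12 m^2. 1 acre = 4046.8564 m^2, so 1.1103745e+12 m^2 = 1.1103745e+12 / 4046.8564 = 2.743795e+08 acre ≈ 2.744e+08 acre (4 s.f.).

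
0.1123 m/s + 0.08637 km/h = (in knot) 0.2649. Check: 0.1123 m/s is already in m/s. 1 km/h = 0.27777778 m/s, so 0.08637 km/h = 0.08637 * 0.27777778 = 0.023991667 m/s. Sum: 0.1123 + 0.023991667 = 0.13629167 m/s. 1 knot = 0.51444444 m/s, so 0.13629167 m/s = 0.13629167 / 0.51444444 = 0.26492981 knot ≈ 0.2649 knot (4 s.f.).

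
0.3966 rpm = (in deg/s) 2.38. Check: 1 rpm = 0.10471976 rad/s, so 0.3966 rpm = 0.3966 * 0.10471976 = 0.041531855 rad/s. 1 deg/s = 0.017453293 rad/s, so 0.041531855 rad/s = 0.041531855 / 0.017453293 = 2.3796 deg/s ≈ 2.38 deg/s (4 s.f.).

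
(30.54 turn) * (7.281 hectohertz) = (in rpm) 1 turn = 6.2831853 rad, so 30.54 turn = 30.54 * 6.2831853 = 191.88848 rad. 1 hectohertz = 100 Hz, so 7.281 hectohertz = 7.281 * 100 = 728.1 Hz. Combine: 191.88848 rad * 728.1 Hz = 139714 rad/s. 1 rpm = 0.10471976 rad/s, so 139714 rad/s = 139714 / 0.10471976 = 1334170.4 rpm ≈ 1.334e+06 rpm (4 s.f.). Final answer: 1.334e+06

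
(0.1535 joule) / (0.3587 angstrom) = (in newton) 4.279e+09. Check: 0.1535 joule = 0.1535 J. 1 angstrom = 1e-10 m, so 0.3587 angstrom = 0.3587 * 1e-10 = 3.587e-11 m. Combine: 0.1535 J / 3.587e-11 m = 4.2793421e+09 N. 4.2793421e+09 N = 4.2793421e+09 newton ≈ 4.279e+09 newton (4 s.f.).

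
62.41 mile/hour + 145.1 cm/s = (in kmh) 1 mile/hour = 0.44704 m/s, so 62.41 mile/hour = 62.41 * 0.44704 = 27.899766 m/s. 1 cm/s = 0.01 m/s, so 145.1 cm/s = 145.1 * 0.01 = 1.451 m/s. Sum: 27.899766 + 1.451 = 29.350766 m/s. 1 kmh = 0.27777778 m/s, so 29.350766 m/s = 29.350766 / 0.27777778 = 105.66276 kmh ≈ 105.7 kmh (4 s.f.). Final answer: 105.7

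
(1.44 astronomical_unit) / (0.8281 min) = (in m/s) 4.336e+09. Check: 1 astronomical_unit = 1.4959787e+11 m, so 1.44 astronomical_unit = 1.44 * 1.4959787e+11 = 2.1542093e+11 m. 1 min = 60 s, so 0.8281 min = 0.8281 * 60 = 49.686 s. Combine: 2.1542093e+11 m / 49.686 s = 4.3356465e+09 m/s. Result: 4.3356465e+09 m/s ≈ 4.336e+09 m/s (4 s.f.).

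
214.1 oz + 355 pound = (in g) 1.671e+05. Check: 1 oz = 0.028349523 kg, so 214.1 oz = 214.1 * 0.028349523 = 6.0696329 kg. 1 pound = 0.45359237 kg, so 355 pound = 355 * 0.45359237 = 161.02529 kg. Sum: 6.0696329 + 161.02529 = 167.09492 kg. 1 g = 0.001 kg, so 167.09492 kg = 167.09492 / 0.001 = 167094.92 g ≈ 1.671e+05 g (4 s.f.).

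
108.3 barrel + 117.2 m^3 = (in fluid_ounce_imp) 1 barrel = 0.15898729 m^3, so 108.3 barrel = 108.3 * 0.15898729 = 17.218324 m^3. 117.2 m^3 is already in m^3. Sum: 17.218324 + 117.2 = 134.41832 m^3. 1 fluid_ounce_imp = 2.8413063e-05 m^3, so 134.41832 m^3 = 134.41832 / 2.8413063e-05 = 4730863.6 fluid_ounce_imp ≈ 4.731e+06 fluid_ounce_imp (4 s.f.). Final answer: 4.731e+06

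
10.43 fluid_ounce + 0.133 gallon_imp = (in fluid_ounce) 1 fluid_ounce = 2.957353e-05 m^3, so 10.43 fluid_ounce = 10.43 * 2.957353e-05 = 0.00030845191 m^3. 1 gallon_imp = 0.00454609 m^3, so 0.133 gallon_imp = 0.133 * 0.00454609 = 0.00060462997 m^3. Sum: 0.00030845191 + 0.00060462997 = 0.00091308188 m^3. 1 fluid_ounce = 2.957353e-05 m^3, so 0.00091308188 m^3 = 0.00091308188 / 2.957353e-05 = 30.874972 fluid_ounce ≈ 30.87 fluid_ounce (4 s.f.). Final answer: 30.87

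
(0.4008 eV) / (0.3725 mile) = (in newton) 1.071e-22. Check: 1 eV = 1.6021766e-19 J, so 0.4008 eV = 0.4008 * 1.6021766e-19 = 6.4215239e-20 J. 1 mile = 1609.344 m, so 0.3725 mile = 0.3725 * 1609.344 = 599.48064 m. Combine: 6.4215239e-20 J / 599.48064 m = 1.0711812e-22 N. 1.0711812e-22 N = 1.0711812e-22 newton ≈ 1.071e-22 newton (4 s.f.).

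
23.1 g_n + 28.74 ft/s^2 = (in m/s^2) 235.3. Check: 1 g_n = 9.80665 m/s^2, so 23.1 g_n = 23.1 * 9.80665 = 226.53361 m/s^2. 1 ft/s^2 = 0.3048 m/s^2, so 28.74 ft/s^2 = 28.74 * 0.3048 = 8.759952 m/s^2. Sum: 226.53361 + 8.759952 = 235.29357 m/s^2. Result: 235.29357 m/s^2 ≈ 235.3 m/s^2 (4 s.f.).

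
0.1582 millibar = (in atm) 1 millibar = 100 Pa, so 0.1582 millibar = 0.1582 * 100 = 15.82 Pa. 1 atm = 101325 Pa, so 15.82 Pa = 15.82 / 101325 = 0.00015613126 atm ≈ 0.0001561 atm (4 s.f.). Final answer: 0.0001561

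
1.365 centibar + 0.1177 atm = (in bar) 1 centibar = 1000 Pa, so 1.365 centibar = 1.365 * 1000 = 1365 Pa. 1 atm = 101325 Pa, so 0.1177 atm = 0.1177 * 101325 = 11925.952 Pa. Sum: 1365 + 11925.952 = 13290.952 Pa. 1 bar = 100000 Pa, so 13290.952 Pa = 13290.952 / 100000 = 0.13290953 bar ≈ 0.1329 bar (4 s.f.). Final answer: 0.1329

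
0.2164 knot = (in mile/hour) 1 knot = 0.51444444 m/s, so 0.2164 knot = 0.2164 * 0.51444444 = 0.11132578 m/s. 1 mile/hour = 0.44704 m/s, so 0.11132578 m/s = 0.11132578 / 0.44704 = 0.24902867 mile/hour ≈ 0.249 mile/hour (4 s.f.). Final answer: 0.249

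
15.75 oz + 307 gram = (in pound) 1 oz = 0.028349523 kg, so 15.75 oz = 15.75 * 0.028349523 = 0.44650499 kg. 1 gram = 0.001 kg, so 307 gram = 307 * 0.001 = 0.307 kg. Sum: 0.44650499 + 0.307 = 0.75350499 kg. 1 pound = 0.45359237 kg, so 0.75350499 kg = 0.75350499 / 0.45359237 = 1.6611941 pound ≈ 1.661 pound (4 s.f.). Final answer: 1.661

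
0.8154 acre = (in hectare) 0.33. Check: 1 acre = 4046.8564 m^2, so 0.8154 acre = 0.8154 * 4046.8564 = 3299.8067 m^2. 1 hectare = 10000 m^2, so 3299.8067 m^2 = 3299.8067 / 10000 = 0.32998067 hectare ≈ 0.33 hectare (4 s.f.).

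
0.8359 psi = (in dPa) 5.763e+04. Check: 1 psi = 6894.7573 Pa, so 0.8359 psi = 0.8359 * 6894.7573 = 5763.3276 Pa. 1 dPa = 0.1 Pa, so 5763.3276 Pa = 5763.3276 / 0.1 = 57633.276 dPa ≈ 5.763e+04 dPa (4 s.f.).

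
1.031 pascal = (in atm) 1.031 pascal = 1.031 Pa. 1 atm = 101325 Pa, so 1.031 Pa = 1.031 / 101325 = 1.0175179e-05 atm ≈ 1.018e-05 atm (4 s.f.). Final answer: 1.018e-05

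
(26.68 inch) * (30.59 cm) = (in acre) 5.122e-05. Check: 1 inch = 0.0254 m, so 26.68 inch = 26.68 * 0.0254 = 0.677672 m. 1 cm = 0.01 m, so 30.59 cm = 30.59 * 0.01 = 0.3059 m. Combine: 0.677672 m * 0.3059 m = 0.20729986 m^2. 1 acre = 4046.8564 m^2, so 0.20729986 m^2 = 0.20729986 / 4046.8564 = 5.1224912e-05 acre ≈ 5.122e-05 acre (4 s.f.).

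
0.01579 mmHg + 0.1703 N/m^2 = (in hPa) 0.02275. Check: 1 mmHg = 133.32237 Pa, so 0.01579 mmHg = 0.01579 * 133.32237 = 2.1051602 Pa. 0.1703 N/m^2 = 0.1703 Pa. Sum: 2.1051602 + 0.1703 = 2.2754602 Pa. 1 hPa = 100 Pa, so 2.2754602 Pa = 2.2754602 / 100 = 0.022754602 hPa ≈ 0.02275 hPa (4 s.f.).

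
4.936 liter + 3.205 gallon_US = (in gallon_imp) 1 liter = 0.001 m^3, so 4.936 liter = 4.936 * 0.001 = 0.004936 m^3. 1 gallon_US = 0.0037854118 m^3, so 3.205 gallon_US = 3.205 * 0.0037854118 = 0.012132245 m^3. Sum: 0.004936 + 0.012132245 = 0.017068245 m^3. 1 gallon_imp = 0.00454609 m^3, so 0.017068245 m^3 = 0.017068245 / 0.00454609 = 3.754489 gallon_imp ≈ 3.754 gallon_imp (4 s.f.). Final answer: 3.754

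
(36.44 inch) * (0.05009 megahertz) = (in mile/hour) 1 inch = 0.0254 m, so 36.44 inch = 36.44 * 0.0254 = 0.925576 m. 1 megahertz = 1000000 Hz, so 0.05009 megahertz = 0.05009 * 1000000 = 50090 Hz. Combine: 0.925576 m * 50090 Hz = 46362.102 m/s. 1 mile/hour = 0.44704 m/s, so 46362.102 m/s = 46362.102 / 0.44704 = 103709.07 mile/hour ≈ 1.037e+05 mile/hour (4 s.f.). Final answer: 1.037e+05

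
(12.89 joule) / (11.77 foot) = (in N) 12.89 joule = 12.89 J. 1 foot = 0.3048 m, so 11.77 foot = 11.77 * 0.3048 = 3.587496 m. Combine: 12.89 J / 3.587496 m = 3.5930354 N. Result: 3.5930354 N ≈ 3.593 N (4 s.f.). Final answer: 3.593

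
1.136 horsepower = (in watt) 847.1. Check: 1 horsepower = 745.69987 W, so 1.136 horsepower = 1.136 * 745.69987 = 847.11505 W. 847.11505 W = 847.11505 watt ≈ 847.1 watt (4 s.f.).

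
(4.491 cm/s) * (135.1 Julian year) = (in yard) 2.094e+08. Check: 1 cm/s = 0.01 m/s, so 4.491 cm/s = 4.491 * 0.01 = 0.04491 m/s. 1 Julian year = 31557600 s, so 135.1 Julian year = 135.1 * 31557600 = 4.2634318e+09 s. Combine: 0.04491 m/s * 4.2634318e+09 s = 1.9147072e+08 m. 1 yard = 0.9144 m, so 1.9147072e+08 m = 1.9147072e+08 / 0.9144 = 2.0939493e+08 yard ≈ 2.094e+08 yard (4 s.f.).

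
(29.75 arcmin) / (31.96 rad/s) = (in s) 0.0002708. Check: 1 arcmin = 0.00029088821 rad, so 29.75 arcmin = 29.75 * 0.00029088821 = 0.0086539242 rad. 31.96 rad/s is already in rad/s. Combine: 0.0086539242 rad / 31.96 rad/s = 0.0002707736 s. Result: 0.0002707736 s ≈ 0.0002708 s (4 s.f.).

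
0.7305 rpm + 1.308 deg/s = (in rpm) 1 rpm = 0.10471976 rad/s, so 0.7305 rpm = 0.7305 * 0.10471976 = 0.076497781 rad/s. 1 deg/s = 0.017453293 rad/s, so 1.308 deg/s = 1.308 * 0.017453293 = 0.022828907 rad/s. Sum: 0.076497781 + 0.022828907 = 0.099326688 rad/s. 1 rpm = 0.10471976 rad/s, so 0.099326688 rad/s = 0.099326688 / 0.10471976 = 0.9485 rpm. Final answer: 0.9485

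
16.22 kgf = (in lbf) 35.76. Check: 1 kgf = 9.80665 N, so 16.22 kgf = 16.22 * 9.80665 = 159.06386 N. 1 lbf = 4.4482216 N, so 159.06386 N = 159.06386 / 4.4482216 = 35.758979 lbf ≈ 35.76 lbf (4 s.f.).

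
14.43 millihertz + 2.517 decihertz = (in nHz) 1 millihertz = 0.001 Hz, so 14.43 millihertz = 14.43 * 0.001 = 0.01443 Hz. 1 decihertz = 0.1 Hz, so 2.517 decihertz = 2.517 * 0.1 = 0.2517 Hz. Sum: 0.01443 + 0.2517 = 0.26613 Hz. 1 nHz = 1e-09 Hz, so 0.26613 Hz = 0.26613 / 1e-09 = 2.6613e+08 nHz ≈ 2.661e+08 nHz (4 s.f.). Final answer: 2.661e+08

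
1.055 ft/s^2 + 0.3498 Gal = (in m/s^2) 1 ft/s^2 = 0.3048 m/s^2, so 1.055 ft/s^2 = 1.055 * 0.3048 = 0.321564 m/s^2. 1 Gal = 0.01 m/s^2, so 0.3498 Gal = 0.3498 * 0.01 = 0.003498 m/s^2. Sum: 0.321564 + 0.003498 = 0.325062 m/s^2. Result: 0.325062 m/s^2 ≈ 0.3251 m/s^2 (4 s.f.). Final answer: 0.3251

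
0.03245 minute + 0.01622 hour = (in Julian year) 1 minute = 60 s, so 0.03245 minute = 0.03245 * 60 = 1.947 s. 1 hour = 3600 s, so 0.01622 hour = 0.01622 * 3600 = 58.392 s. Sum: 1.947 + 58.392 = 60.339 s. 1 Julian year = 31557600 s, so 60.339 s = 60.339 / 31557600 = 1.9120275e-06 Julian year ≈ 1.912e-06 Julian year (4 s.f.). Final answer: 1.912e-06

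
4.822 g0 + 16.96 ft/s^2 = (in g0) 5.349. Check: 1 g0 = 9.80665 m/s^2, so 4.822 g0 = 4.822 * 9.80665 = 47.287666 m/s^2. 1 ft/s^2 = 0.3048 m/s^2, so 16.96 ft/s^2 = 16.96 * 0.3048 = 5.169408 m/s^2. Sum: 47.287666 + 5.169408 = 52.457074 m/s^2. 1 g0 = 9.80665 m/s^2, so 52.457074 m/s^2 = 52.457074 / 9.80665 = 5.3491329 g0 ≈ 5.349 g0 (4 s.f.).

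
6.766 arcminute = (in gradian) 0.1253. Check: 1 arcminute = 0.00029088821 rad, so 6.766 arcminute = 6.766 * 0.00029088821 = 0.0019681496 rad. 1 gradian = 0.015707963 rad, so 0.0019681496 rad = 0.0019681496 / 0.015707963 = 0.1252963 gradian ≈ 0.1253 gradian (4 s.f.).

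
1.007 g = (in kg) 0.001007. Check: 1 g = 0.001 kg, so 1.007 g = 1.007 * 0.001 = 0.001007 kg. Result: 0.001007 kg.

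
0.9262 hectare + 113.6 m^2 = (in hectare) 1 hectare = 10000 m^2, so 0.9262 hectare = 0.9262 * 10000 = 9262 m^2. 113.6 m^2 is already in m^2. Sum: 9262 + 113.6 = 9375.6 m^2. 1 hectare = 10000 m^2, so 9375.6 m^2 = 9375.6 / 10000 = 0.93756 hectare ≈ 0.9376 hectare (4 s.f.). Final answer: 0.9376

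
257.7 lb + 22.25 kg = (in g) 1.391e+05. Check: 1 lb = 0.45359237 kg, so 257.7 lb = 257.7 * 0.45359237 = 116.89075 kg. 22.25 kg is already in kg. Sum: 116.89075 + 22.25 = 139.14075 kg. 1 g = 0.001 kg, so 139.14075 kg = 139.14075 / 0.001 = 139140.75 g ≈ 1.391e+05 g (4 s.f.).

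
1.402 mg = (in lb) 3.091e-06. Check: 1 mg = 1e-06 kg, so 1.402 mg = 1.402 * 1e-06 = 1.402e-06 kg. 1 lb = 0.45359237 kg, so 1.402e-06 kg = 1.402e-06 / 0.45359237 = 3.0908809e-06 lb ≈ 3.091e-06 lb (4 s.f.).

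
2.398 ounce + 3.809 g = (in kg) 0.07179. Check: 1 ounce = 0.028349523 kg, so 2.398 ounce = 2.398 * 0.028349523 = 0.067982156 kg. 1 g = 0.001 kg, so 3.809 g = 3.809 * 0.001 = 0.003809 kg. Sum: 0.067982156 + 0.003809 = 0.071791156 kg. Result: 0.071791156 kg ≈ 0.07179 kg (4 s.f.).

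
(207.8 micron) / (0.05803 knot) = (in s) 1 micron = 1e-06 m, so 207.8 micron = 207.8 * 1e-06 = 0.0002078 m. 1 knot = 0.51444444 m/s, so 0.05803 knot = 0.05803 * 0.51444444 = 0.029853211 m/s. Combine: 0.0002078 m / 0.029853211 m/s = 0.0069607252 s. Result: 0.0069607252 s ≈ 0.006961 s (4 s.f.). Final answer: 0.006961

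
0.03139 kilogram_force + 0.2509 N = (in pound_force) 0.1256. Check: 1 kilogram_force = 9.80665 N, so 0.03139 kilogram_force = 0.03139 * 9.80665 = 0.30783074 N. 0.2509 N is already in N. Sum: 0.30783074 + 0.2509 = 0.55873074 N. 1 pound_force = 4.4482216 N, so 0.55873074 N = 0.55873074 / 4.4482216 = 0.12560767 pound_force ≈ 0.1256 pound_force (4 s.f.).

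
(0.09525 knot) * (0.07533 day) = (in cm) 1 knot = 0.51444444 m/s, so 0.09525 knot = 0.09525 * 0.51444444 = 0.049000833 m/s. 1 day = 86400 s, so 0.07533 day = 0.07533 * 86400 = 6508.512 s. Combine: 0.049000833 m/s * 6508.512 s = 318.92251 m. 1 cm = 0.01 m, so 318.92251 m = 318.92251 / 0.01 = 31892.251 cm ≈ 3.189e+04 cm (4 s.f.). Final answer: 3.189e+04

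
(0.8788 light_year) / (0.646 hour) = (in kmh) 1 light_year = 9.4607305e+15 m, so 0.8788 light_year = 0.8788 * 9.4607305e+15 = 8.3140899e+15 m. 1 hour = 3600 s, so 0.646 hour = 0.646 * 3600 = 2325.6 s. Combine: 8.3140899e+15 m / 2325.6 s = 3.5750301e+12 m/s. 1 kmh = 0.27777778 m/s, so 3.5750301e+12 m/s = 3.5750301e+12 / 0.27777778 = 1.2870108e+13 kmh ≈ 1.287e+13 kmh (4 s.f.). Final answer: 1.287e+13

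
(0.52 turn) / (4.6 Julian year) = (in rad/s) 1 turn = 6.2831853 rad, so 0.52 turn = 0.52 * 6.2831853 = 3.2672564 rad. 1 Julian year = 31557600 s, so 4.6 Julian year = 4.6 * 31557600 = 1.4516496e+08 s. Combine: 3.2672564 rad / 1.4516496e+08 s = 2.2507197e-08 rad/s. Result: 2.2507197e-08 rad/s ≈ 2.251e-08 rad/s (4 s.f.). Final answer: 2.251e-08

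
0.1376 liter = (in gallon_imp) 1 liter = 0.001 m^3, so 0.1376 liter = 0.1376 * 0.001 = 0.0001376 m^3. 1 gallon_imp = 0.00454609 m^3, so 0.0001376 m^3 = 0.0001376 / 0.00454609 = 0.030267769 gallon_imp ≈ 0.03027 gallon_imp (4 s.f.). Final answer: 0.03027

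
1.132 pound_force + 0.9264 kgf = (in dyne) 1 pound_force = 4.4482216 N, so 1.132 pound_force = 1.132 * 4.4482216 = 5.0353869 N. 1 kgf = 9.80665 N, so 0.9264 kgf = 0.9264 * 9.80665 = 9.0848806 N. Sum: 5.0353869 + 9.0848806 = 14.120267 N. 1 dyne = 1e-05 N, so 14.120267 N = 14.120267 / 1e-05 = 1412026.7 dyne ≈ 1.412e+06 dyne (4 s.f.). Final answer: 1.412e+06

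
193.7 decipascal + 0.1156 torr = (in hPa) 0.3478. Check: 1 decipascal = 0.1 Pa, so 193.7 decipascal = 193.7 * 0.1 = 19.37 Pa. 1 torr = 133.32237 Pa, so 0.1156 torr = 0.1156 * 133.32237 = 15.412066 Pa. Sum: 19.37 + 15.412066 = 34.782066 Pa. 1 hPa = 100 Pa, so 34.782066 Pa = 34.782066 / 100 = 0.34782066 hPa ≈ 0.3478 hPa (4 s.f.).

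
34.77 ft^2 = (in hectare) 0.000323. Check: 1 ft^2 = 0.09290304 m^2, so 34.77 ft^2 = 34.77 * 0.09290304 = 3.2302387 m^2. 1 hectare = 10000 m^2, so 3.2302387 m^2 = 3.2302387 / 10000 = 0.00032302387 hectare ≈ 0.000323 hectare (4 s.f.).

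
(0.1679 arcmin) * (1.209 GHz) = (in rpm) 1 arcmin = 0.00029088821 rad, so 0.1679 arcmin = 0.1679 * 0.00029088821 = 4.884013e-05 rad. 1 GHz = 1e+09 Hz, so 1.209 GHz = 1.209 * 1e+09 = 1.209e+09 Hz. Combine: 4.884013e-05 rad * 1.209e+09 Hz = 59047.717 rad/s. 1 rpm = 0.10471976 rad/s, so 59047.717 rad/s = 59047.717 / 0.10471976 = 563864.17 rpm ≈ 5.639e+05 rpm (4 s.f.). Final answer: 5.639e+05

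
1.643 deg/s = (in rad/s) 1 deg/s = 0.017453293 rad/s, so 1.643 deg/s = 1.643 * 0.017453293 = 0.02867576 rad/s. Result: 0.02867576 rad/s ≈ 0.02868 rad/s (4 s.f.). Final answer: 0.02868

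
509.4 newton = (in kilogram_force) 509.4 newton = 509.4 N. 1 kilogram_force = 9.80665 N, so 509.4 N = 509.4 / 9.80665 = 51.944344 kilogram_force ≈ 51.94 kilogram_force (4 s.f.). Final answer: 51.94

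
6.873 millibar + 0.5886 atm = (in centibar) 1 millibar = 100 Pa, so 6.873 millibar = 6.873 * 100 = 687.3 Pa. 1 atm = 101325 Pa, so 0.5886 atm = 0.5886 * 101325 = 59639.895 Pa. Sum: 687.3 + 59639.895 = 60327.195 Pa. 1 centibar = 1000 Pa, so 60327.195 Pa = 60327.195 / 1000 = 60.327195 centibar ≈ 60.33 centibar (4 s.f.). Final answer: 60.33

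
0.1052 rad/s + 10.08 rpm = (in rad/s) 1.161. Check: 0.1052 rad/s is already in rad/s. 1 rpm = 0.10471976 rad/s, so 10.08 rpm = 10.08 * 0.10471976 = 1.0555751 rad/s. Sum: 0.1052 + 1.0555751 = 1.1607751 rad/s. Result: 1.1607751 rad/s ≈ 1.161 rad/s (4 s.f.).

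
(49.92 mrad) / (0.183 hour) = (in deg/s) 1 mrad = 0.001 rad, so 49.92 mrad = 49.92 * 0.001 = 0.04992 rad. 1 hour = 3600 s, so 0.183 hour = 0.183 * 3600 = 658.8 s. Combine: 0.04992 rad / 658.8 s = 7.5774135e-05 rad/s. 1 deg/s = 0.017453293 rad/s, so 7.5774135e-05 rad/s = 7.5774135e-05 / 0.017453293 = 0.0043415381 deg/s ≈ 0.004342 deg/s (4 s.f.). Final answer: 0.004342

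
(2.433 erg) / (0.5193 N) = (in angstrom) 4685. Check: 1 erg = 1e-07 J, so 2.433 erg = 2.433 * 1e-07 = 2.433e-07 J. 0.5193 N is already in N. Combine: 2.433e-07 J / 0.5193 N = 4.6851531e-07 m. 1 angstrom = 1e-10 m, so 4.6851531e-07 m = 4.6851531e-07 / 1e-10 = 4685.1531 angstrom ≈ 4685 angstrom (4 s.f.).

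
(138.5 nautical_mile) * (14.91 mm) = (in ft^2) 4.117e+04. Check: 1 nautical_mile = 1852 m, so 138.5 nautical_mile = 138.5 * 1852 = 256502 m. 1 mm = 0.001 m, so 14.91 mm = 14.91 * 0.001 = 0.01491 m. Combine: 256502 m * 0.01491 m = 3824.4448 m^2. 1 ft^2 = 0.09290304 m^2, so 3824.4448 m^2 = 3824.4448 / 0.09290304 = 41165.981 ft^2 ≈ 4.117e+04 ft^2 (4 s.f.).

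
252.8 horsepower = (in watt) 1.885e+05. Check: 1 horsepower = 745.69987 W, so 252.8 horsepower = 252.8 * 745.69987 = 188512.93 W. 188512.93 W = 188512.93 watt ≈ 1.885e+05 watt (4 s.f.).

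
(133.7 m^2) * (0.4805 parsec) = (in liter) 133.7 m^2 is already in m^2. 1 parsec = 3.0856776e+16 m, so 0.4805 parsec = 0.4805 * 3.0856776e+16 = 1.4826681e+16 m. Combine: 133.7 m^2 * 1.4826681e+16 m = 1.9823272e+18 m^3. 1 liter = 0.001 m^3, so 1.9823272e+18 m^3 = 1.9823272e+18 / 0.001 = 1.9823272e+21 liter ≈ 1.982e+21 liter (4 s.f.). Final answer: 1.982e+21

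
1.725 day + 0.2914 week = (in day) 3.765. Check: 1 day = 86400 s, so 1.725 day = 1.725 * 86400 = 149040 s. 1 week = 604800 s, so 0.2914 week = 0.2914 * 604800 = 176238.72 s. Sum: 149040 + 176238.72 = 325278.72 s. 1 day = 86400 s, so 325278.72 s = 325278.72 / 86400 = 3.7648 day ≈ 3.765 day (4 s.f.).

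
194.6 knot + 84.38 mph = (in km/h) 1 knot = 0.51444444 m/s, so 194.6 knot = 194.6 * 0.51444444 = 100.11089 m/s. 1 mph = 0.44704 m/s, so 84.38 mph = 84.38 * 0.44704 = 37.721235 m/s. Sum: 100.11089 + 37.721235 = 137.83212 m/s. 1 km/h = 0.27777778 m/s, so 137.83212 m/s = 137.83212 / 0.27777778 = 496.19565 km/h ≈ 496.2 km/h (4 s.f.). Final answer: 496.2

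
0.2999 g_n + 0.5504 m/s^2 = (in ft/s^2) 1 g_n = 9.80665 m/s^2, so 0.2999 g_n = 0.2999 * 9.80665 = 2.9410143 m/s^2. 0.5504 m/s^2 is already in m/s^2. Sum: 2.9410143 + 0.5504 = 3.4914143 m/s^2. 1 ft/s^2 = 0.3048 m/s^2, so 3.4914143 m/s^2 = 3.4914143 / 0.3048 = 11.454771 ft/s^2 ≈ 11.45 ft/s^2 (4 s.f.). Final answer: 11.45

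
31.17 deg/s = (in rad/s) 1 deg/s = 0.017453293 rad/s, so 31.17 deg/s = 31.17 * 0.017453293 = 0.54401913 rad/s. Result: 0.54401913 rad/s ≈ 0.544 rad/s (4 s.f.). Final answer: 0.544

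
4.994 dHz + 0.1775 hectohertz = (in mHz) 1 dHz = 0.1 Hz, so 4.994 dHz = 4.994 * 0.1 = 0.4994 Hz. 1 hectohertz = 100 Hz, so 0.1775 hectohertz = 0.1775 * 100 = 17.75 Hz. Sum: 0.4994 + 17.75 = 18.2494 Hz. 1 mHz = 0.001 Hz, so 18.2494 Hz = 18.2494 / 0.001 = 18249.4 mHz ≈ 1.825e+04 mHz (4 s.f.). Final answer: 1.825e+04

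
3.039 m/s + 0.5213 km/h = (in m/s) 3.039 m/s is already in m/s. 1 km/h = 0.27777778 m/s, so 0.5213 km/h = 0.5213 * 0.27777778 = 0.14480556 m/s. Sum: 3.039 + 0.14480556 = 3.1838056 m/s. Result: 3.1838056 m/s ≈ 3.184 m/s (4 s.f.). Final answer: 3.184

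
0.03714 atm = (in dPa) 1 atm = 101325 Pa, so 0.03714 atm = 0.03714 * 101325 = 3763.2105 Pa. 1 dPa = 0.1 Pa, so 3763.2105 Pa = 3763.2105 / 0.1 = 37632.105 dPa ≈ 3.763e+04 dPa (4 s.f.). Final answer: 3.763e+04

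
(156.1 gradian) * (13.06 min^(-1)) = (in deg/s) 1 gradian = 0.015707963 rad, so 156.1 gradian = 156.1 * 0.015707963 = 2.4520131 rad. 1 min^(-1) = 0.016666667 Hz, so 13.06 min^(-1) = 13.06 * 0.016666667 = 0.21766667 Hz. Combine: 2.4520131 rad * 0.21766667 Hz = 0.53372151 rad/s. 1 deg/s = 0.017453293 rad/s, so 0.53372151 rad/s = 0.53372151 / 0.017453293 = 30.57999 deg/s ≈ 30.58 deg/s (4 s.f.). Final answer: 30.58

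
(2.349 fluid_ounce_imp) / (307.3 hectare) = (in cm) 1 fluid_ounce_imp = 2.8413063e-05 m^3, so 2.349 fluid_ounce_imp = 2.349 * 2.8413063e-05 = 6.6742284e-05 m^3. 1 hectare = 10000 m^2, so 307.3 hectare = 307.3 * 10000 = 3073000 m^2. Combine: 6.6742284e-05 m^3 / 3073000 m^2 = 2.1718934e-11 m. 1 cm = 0.01 m, so 2.1718934e-11 m = 2.1718934e-11 / 0.01 = 2.1718934e-09 cm ≈ 2.172e-09 cm (4 s.f.). Final answer: 2.172e-09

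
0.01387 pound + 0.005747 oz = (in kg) 0.006454. Check: 1 pound = 0.45359237 kg, so 0.01387 pound = 0.01387 * 0.45359237 = 0.0062913262 kg. 1 oz = 0.028349523 kg, so 0.005747 oz = 0.005747 * 0.028349523 = 0.00016292471 kg. Sum: 0.0062913262 + 0.00016292471 = 0.0064542509 kg. Result: 0.0064542509 kg ≈ 0.006454 kg (4 s.f.).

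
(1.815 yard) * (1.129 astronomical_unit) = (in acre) 6.927e+07. Check: 1 yard = 0.9144 m, so 1.815 yard = 1.815 * 0.9144 = 1.659636 m. 1 astronomical_unit = 1.4959787e+11 m, so 1.129 astronomical_unit = 1.129 * 1.4959787e+11 = 1.68896e+11 m. Combine: 1.659636 m * 1.68896e+11 m = 2.8030588e+11 m^2. 1 acre = 4046.8564 m^2, so 2.8030588e+11 m^2 = 2.8030588e+11 / 4046.8564 = 69265090 acre ≈ 6.927e+07 acre (4 s.f.).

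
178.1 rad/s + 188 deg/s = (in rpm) 1732. Check: 178.1 rad/s is already in rad/s. 1 deg/s = 0.017453293 rad/s, so 188 deg/s = 188 * 0.017453293 = 3.281219 rad/s. Sum: 178.1 + 3.281219 = 181.38122 rad/s. 1 rpm = 0.10471976 rad/s, so 181.38122 rad/s = 181.38122 / 0.10471976 = 1732.0631 rpm ≈ 1732 rpm (4 s.f.).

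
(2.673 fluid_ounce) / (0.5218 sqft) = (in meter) 1 fluid_ounce = 2.957353e-05 m^3, so 2.673 fluid_ounce = 2.673 * 2.957353e-05 = 7.9050045e-05 m^3. 1 sqft = 0.09290304 m^2, so 0.5218 sqft = 0.5218 * 0.09290304 = 0.048476806 m^2. Combine: 7.9050045e-05 m^3 / 0.048476806 m^2 = 0.0016306776 m. 0.0016306776 m = 0.0016306776 meter ≈ 0.001631 meter (4 s.f.). Final answer: 0.001631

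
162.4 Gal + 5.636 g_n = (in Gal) 5689. Check: 1 Gal = 0.01 m/s^2, so 162.4 Gal = 162.4 * 0.01 = 1.624 m/s^2. 1 g_n = 9.80665 m/s^2, so 5.636 g_n = 5.636 * 9.80665 = 55.270279 m/s^2. Sum: 1.624 + 55.270279 = 56.894279 m/s^2. 1 Gal = 0.01 m/s^2, so 56.894279 m/s^2 = 56.894279 / 0.01 = 5689.4279 Gal ≈ 5689 Gal (4 s.f.).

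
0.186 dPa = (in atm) 1.836e-07. Check: 1 dPa = 0.1 Pa, so 0.186 dPa = 0.186 * 0.1 = 0.0186 Pa. 1 atm = 101325 Pa, so 0.0186 Pa = 0.0186 / 101325 = 1.8356773e-07 atm ≈ 1.836e-07 atm (4 s.f.).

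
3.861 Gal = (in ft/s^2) 1 Gal = 0.01 m/s^2, so 3.861 Gal = 3.861 * 0.01 = 0.03861 m/s^2. 1 ft/s^2 = 0.3048 m/s^2, so 0.03861 m/s^2 = 0.03861 / 0.3048 = 0.12667323 ft/s^2 ≈ 0.1267 ft/s^2 (4 s.f.). Final answer: 0.1267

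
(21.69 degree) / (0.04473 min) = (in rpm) 1.347. Check: 1 degree = 0.017453293 rad, so 21.69 degree = 21.69 * 0.017453293 = 0.37856191 rad. 1 min = 60 s, so 0.04473 min = 0.04473 * 60 = 2.6838 s. Combine: 0.37856191 rad / 2.6838 s = 0.14105444 rad/s. 1 rpm = 0.10471976 rad/s, so 0.14105444 rad/s = 0.14105444 / 0.10471976 = 1.3469707 rpm ≈ 1.347 rpm (4 s.f.).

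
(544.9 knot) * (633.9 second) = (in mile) 110.4. Check: 1 knot = 0.51444444 m/s, so 544.9 knot = 544.9 * 0.51444444 = 280.32078 m/s. 633.9 second = 633.9 s. Combine: 280.32078 m/s * 633.9 s = 177695.34 m. 1 mile = 1609.344 m, so 177695.34 m = 177695.34 / 1609.344 = 110.41477 mile ≈ 110.4 mile (4 s.f.).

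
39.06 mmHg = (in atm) 1 mmHg = 133.32237 Pa, so 39.06 mmHg = 39.06 * 133.32237 = 5207.5717 Pa. 1 atm = 101325 Pa, so 5207.5717 Pa = 5207.5717 / 101325 = 0.051394737 atm ≈ 0.05139 atm (4 s.f.). Final answer: 0.05139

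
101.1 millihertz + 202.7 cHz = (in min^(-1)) 1 millihertz = 0.001 Hz, so 101.1 millihertz = 101.1 * 0.001 = 0.1011 Hz. 1 cHz = 0.01 Hz, so 202.7 cHz = 202.7 * 0.01 = 2.027 Hz. Sum: 0.1011 + 2.027 = 2.1281 Hz. 1 min^(-1) = 0.016666667 Hz, so 2.1281 Hz = 2.1281 / 0.016666667 = 127.686 min^(-1) ≈ 127.7 min^(-1) (4 s.f.). Final answer: 127.7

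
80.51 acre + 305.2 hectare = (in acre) 834.7. Check: 1 acre = 4046.8564 m^2, so 80.51 acre = 80.51 * 4046.8564 = 325812.41 m^2. 1 hectare = 10000 m^2, so 305.2 hectare = 305.2 * 10000 = 3052000 m^2. Sum: 325812.41 + 3052000 = 3377812.4 m^2. 1 acre = 4046.8564 m^2, so 3377812.4 m^2 = 3377812.4 / 4046.8564 = 834.67562 acre ≈ 834.7 acre (4 s.f.).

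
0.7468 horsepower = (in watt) 556.9. Check: 1 horsepower = 745.69987 W, so 0.7468 horsepower = 0.7468 * 745.69987 = 556.88866 W. 556.88866 W = 556.88866 watt ≈ 556.9 watt (4 s.f.).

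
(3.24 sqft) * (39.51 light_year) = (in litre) 1 sqft = 0.09290304 m^2, so 3.24 sqft = 3.24 * 0.09290304 = 0.30100585 m^2. 1 light_year = 9.4607305e+15 m, so 39.51 light_year = 39.51 * 9.4607305e+15 = 3.7379346e+17 m. Combine: 0.30100585 m^2 * 3.7379346e+17 m = 1.1251402e+17 m^3. 1 litre = 0.001 m^3, so 1.1251402e+17 m^3 = 1.1251402e+17 / 0.001 = 1.1251402e+20 litre ≈ 1.125e+20 litre (4 s.f.). Final answer: 1.125e+20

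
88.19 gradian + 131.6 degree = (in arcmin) 1 gradian = 0.015707963 rad, so 88.19 gradian = 88.19 * 0.015707963 = 1.3852853 rad. 1 degree = 0.017453293 rad, so 131.6 degree = 131.6 * 0.017453293 = 2.2968533 rad. Sum: 1.3852853 + 2.2968533 = 3.6821386 rad. 1 arcmin = 0.00029088821 rad, so 3.6821386 rad = 3.6821386 / 0.00029088821 = 12658.26 arcmin ≈ 1.266e+04 arcmin (4 s.f.). Final answer: 1.266e+04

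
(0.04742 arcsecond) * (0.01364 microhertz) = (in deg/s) 1 arcsecond = 4.8481368e-06 rad, so 0.04742 arcsecond = 0.04742 * 4.8481368e-06 = 2.2989865e-07 rad. 1 microhertz = 1e-06 Hz, so 0.01364 microhertz = 0.01364 * 1e-06 = 1.364e-08 Hz. Combine: 2.2989865e-07 rad * 1.364e-08 Hz = 3.1358176e-15 rad/s. 1 deg/s = 0.017453293 rad/s, so 3.1358176e-15 rad/s = 3.1358176e-15 / 0.017453293 = 1.7966911e-13 deg/s ≈ 1.797e-13 deg/s (4 s.f.). Final answer: 1.797e-13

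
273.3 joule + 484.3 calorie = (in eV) 1.435e+22. Check: 273.3 joule = 273.3 J. 1 calorie = 4.184 J, so 484.3 calorie = 484.3 * 4.184 = 2026.3112 J. Sum: 273.3 + 2026.3112 = 2299.6112 J. 1 eV = 1.6021766e-19 J, so 2299.6112 J = 2299.6112 / 1.6021766e-19 = 1.4353044e+22 eV ≈ 1.435e+22 eV (4 s.f.).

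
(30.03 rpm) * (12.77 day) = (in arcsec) 1 rpm = 0.10471976 rad/s, so 30.03 rpm = 30.03 * 0.10471976 = 3.1447342 rad/s. 1 day = 86400 s, so 12.77 day = 12.77 * 86400 = 1103328 s. Combine: 3.1447342 rad/s * 1103328 s = 3469673.3 rad. 1 arcsec = 4.8481368e-06 rad, so 3469673.3 rad = 3469673.3 / 4.8481368e-06 = 7.156715e+11 arcsec ≈ 7.157e+11 arcsec (4 s.f.). Final answer: 7.157e+11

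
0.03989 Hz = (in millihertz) 1 millihertz = 0.001 Hz, so 0.03989 Hz = 0.03989 / 0.001 = 39.89 millihertz. Final answer: 39.89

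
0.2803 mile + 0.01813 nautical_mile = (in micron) 1 mile = 1609.344 m, so 0.2803 mile = 0.2803 * 1609.344 = 451.09912 m. 1 nautical_mile = 1852 m, so 0.01813 nautical_mile = 0.01813 * 1852 = 33.57676 m. Sum: 451.09912 + 33.57676 = 484.67588 m. 1 micron = 1e-06 m, so 484.67588 m = 484.67588 / 1e-06 = 4.8467588e+08 micron ≈ 4.847e+08 micron (4 s.f.). Final answer: 4.847e+08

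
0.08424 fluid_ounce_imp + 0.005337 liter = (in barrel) 4.862e-05. Check: 1 fluid_ounce_imp = 2.8413063e-05 m^3, so 0.08424 fluid_ounce_imp = 0.08424 * 2.8413063e-05 = 2.3935164e-06 m^3. 1 liter = 0.001 m^3, so 0.005337 liter = 0.005337 * 0.001 = 5.337e-06 m^3. Sum: 2.3935164e-06 + 5.337e-06 = 7.7305164e-06 m^3. 1 barrel = 0.15898729 m^3, so 7.7305164e-06 m^3 = 7.7305164e-06 / 0.15898729 = 4.8623485e-05 barrel ≈ 4.862e-05 barrel (4 s.f.).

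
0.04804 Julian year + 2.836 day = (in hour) 489.2. Check: 1 Julian year = 31557600 s, so 0.04804 Julian year = 0.04804 * 31557600 = 1516027.1 s. 1 day = 86400 s, so 2.836 day = 2.836 * 86400 = 245030.4 s. Sum: 1516027.1 + 245030.4 = 1761057.5 s. 1 hour = 3600 s, so 1761057.5 s = 1761057.5 / 3600 = 489.18264 hour ≈ 489.2 hour (4 s.f.).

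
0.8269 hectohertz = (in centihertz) 8269. Check: 1 hectohertz = 100 Hz, so 0.8269 hectohertz = 0.8269 * 100 = 82.69 Hz. 1 centihertz = 0.01 Hz, so 82.69 Hz = 82.69 / 0.01 = 8269 centihertz.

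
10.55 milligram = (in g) 1 milligram = 1e-06 kg, so 10.55 milligram = 10.55 * 1e-06 = 1.055e-05 kg. 1 g = 0.001 kg, so 1.055e-05 kg = 1.055e-05 / 0.001 = 0.01055 g. Final answer: 0.01055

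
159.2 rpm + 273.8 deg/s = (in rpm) 1 rpm = 0.10471976 rad/s, so 159.2 rpm = 159.2 * 0.10471976 = 16.671385 rad/s. 1 deg/s = 0.017453293 rad/s, so 273.8 deg/s = 273.8 * 0.017453293 = 4.7787115 rad/s. Sum: 16.671385 + 4.7787115 = 21.450097 rad/s. 1 rpm = 0.10471976 rad/s, so 21.450097 rad/s = 21.450097 / 0.10471976 = 204.83333 rpm ≈ 204.8 rpm (4 s.f.). Final answer: 204.8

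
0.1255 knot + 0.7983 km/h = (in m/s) 0.2863. Check: 1 knot = 0.51444444 m/s, so 0.1255 knot = 0.1255 * 0.51444444 = 0.064562778 m/s. 1 km/h = 0.27777778 m/s, so 0.7983 km/h = 0.7983 * 0.27777778 = 0.22175 m/s. Sum: 0.064562778 + 0.22175 = 0.28631278 m/s. Result: 0.28631278 m/s ≈ 0.2863 m/s (4 s.f.).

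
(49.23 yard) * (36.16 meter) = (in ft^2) 1.752e+04. Check: 1 yard = 0.9144 m, so 49.23 yard = 49.23 * 0.9144 = 45.015912 m. 36.16 meter = 36.16 m. Combine: 45.015912 m * 36.16 m = 1627.7754 m^2. 1 ft^2 = 0.09290304 m^2, so 1627.7754 m^2 = 1627.7754 / 0.09290304 = 17521.228 ft^2 ≈ 1.752e+04 ft^2 (4 s.f.).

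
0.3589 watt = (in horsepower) 0.0004813. Check: 0.3589 watt = 0.3589 W. 1 horsepower = 745.69987 W, so 0.3589 W = 0.3589 / 745.69987 = 0.00048129283 horsepower ≈ 0.0004813 horsepower (4 s.f.).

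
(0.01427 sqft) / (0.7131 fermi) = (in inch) 1 sqft = 0.09290304 m^2, so 0.01427 sqft = 0.01427 * 0.09290304 = 0.0013257264 m^2. 1 fermi = 1e-15 m, so 0.7131 fermi = 0.7131 * 1e-15 = 7.131e-16 m. Combine: 0.0013257264 m^2 / 7.131e-16 m = 1.859103e+12 m. 1 inch = 0.0254 m, so 1.859103e+12 m = 1.859103e+12 / 0.0254 = 7.3193033e+13 inch ≈ 7.319e+13 inch (4 s.f.). Final answer: 7.319e+13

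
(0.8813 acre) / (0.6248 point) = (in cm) 1 acre = 4046.8564 m^2, so 0.8813 acre = 0.8813 * 4046.8564 = 3566.4946 m^2. 1 point = 0.00035277778 m, so 0.6248 point = 0.6248 * 0.00035277778 = 0.00022041556 m. Combine: 3566.4946 m^2 / 0.00022041556 m = 16180775 m. 1 cm = 0.01 m, so 16180775 m = 16180775 / 0.01 = 1.6180775e+09 cm ≈ 1.618e+09 cm (4 s.f.). Final answer: 1.618e+09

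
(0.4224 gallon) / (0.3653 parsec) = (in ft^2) 1.527e-18. Check: 1 gallon = 0.0037854118 m^3, so 0.4224 gallon = 0.4224 * 0.0037854118 = 0.0015989579 m^3. 1 parsec = 3.0856776e+16 m, so 0.3653 parsec = 0.3653 * 3.0856776e+16 = 1.127198e+16 m. Combine: 0.0015989579 m^3 / 1.127198e+16 m = 1.4185244e-19 m^2. 1 ft^2 = 0.09290304 m^2, so 1.4185244e-19 m^2 = 1.4185244e-19 / 0.09290304 = 1.526887e-18 ft^2 ≈ 1.527e-18 ft^2 (4 s.f.).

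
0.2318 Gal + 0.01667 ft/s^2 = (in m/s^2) 0.007399. Check: 1 Gal = 0.01 m/s^2, so 0.2318 Gal = 0.2318 * 0.01 = 0.002318 m/s^2. 1 ft/s^2 = 0.3048 m/s^2, so 0.01667 ft/s^2 = 0.01667 * 0.3048 = 0.005081016 m/s^2. Sum: 0.002318 + 0.005081016 = 0.007399016 m/s^2. Result: 0.007399016 m/s^2 ≈ 0.007399 m/s^2 (4 s.f.).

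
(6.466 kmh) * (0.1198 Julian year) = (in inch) 2.673e+08. Check: 1 kmh = 0.27777778 m/s, so 6.466 kmh = 6.466 * 0.27777778 = 1.7961111 m/s. 1 Julian year = 31557600 s, so 0.1198 Julian year = 0.1198 * 31557600 = 3780600.5 s. Combine: 1.7961111 m/s * 3780600.5 s = 6790378.5 m. 1 inch = 0.0254 m, so 6790378.5 m = 6790378.5 / 0.0254 = 2.6733774e+08 inch ≈ 2.673e+08 inch (4 s.f.).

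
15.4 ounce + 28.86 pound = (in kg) 1 ounce = 0.028349523 kg, so 15.4 ounce = 15.4 * 0.028349523 = 0.43658266 kg. 1 pound = 0.45359237 kg, so 28.86 pound = 28.86 * 0.45359237 = 13.090676 kg. Sum: 0.43658266 + 13.090676 = 13.527258 kg. Result: 13.527258 kg ≈ 13.53 kg (4 s.f.). Final answer: 13.53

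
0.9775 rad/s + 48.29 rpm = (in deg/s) 0.9775 rad/s is already in rad/s. 1 rpm = 0.10471976 rad/s, so 48.29 rpm = 48.29 * 0.10471976 = 5.056917 rad/s. Sum: 0.9775 + 5.056917 = 6.034417 rad/s. 1 deg/s = 0.017453293 rad/s, so 6.034417 rad/s = 6.034417 / 0.017453293 = 345.74662 deg/s ≈ 345.7 deg/s (4 s.f.). Final answer: 345.7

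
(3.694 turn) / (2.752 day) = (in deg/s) 0.005593. Check: 1 turn = 6.2831853 rad, so 3.694 turn = 3.694 * 6.2831853 = 23.210087 rad. 1 day = 86400 s, so 2.752 day = 2.752 * 86400 = 237772.8 s. Combine: 23.210087 rad / 237772.8 s = 9.7614557e-05 rad/s. 1 deg/s = 0.017453293 rad/s, so 9.7614557e-05 rad/s = 9.7614557e-05 / 0.017453293 = 0.0055929021 deg/s ≈ 0.005593 deg/s (4 s.f.).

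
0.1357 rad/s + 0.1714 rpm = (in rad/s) 0.1357 rad/s is already in rad/s. 1 rpm = 0.10471976 rad/s, so 0.1714 rpm = 0.1714 * 0.10471976 = 0.017948966 rad/s. Sum: 0.1357 + 0.017948966 = 0.15364897 rad/s. Result: 0.15364897 rad/s ≈ 0.1536 rad/s (4 s.f.). Final answer: 0.1536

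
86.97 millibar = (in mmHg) 65.23. Check: 1 millibar = 100 Pa, so 86.97 millibar = 86.97 * 100 = 8697 Pa. 1 mmHg = 133.32237 Pa, so 8697 Pa = 8697 / 133.32237 = 65.232865 mmHg ≈ 65.23 mmHg (4 s.f.).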